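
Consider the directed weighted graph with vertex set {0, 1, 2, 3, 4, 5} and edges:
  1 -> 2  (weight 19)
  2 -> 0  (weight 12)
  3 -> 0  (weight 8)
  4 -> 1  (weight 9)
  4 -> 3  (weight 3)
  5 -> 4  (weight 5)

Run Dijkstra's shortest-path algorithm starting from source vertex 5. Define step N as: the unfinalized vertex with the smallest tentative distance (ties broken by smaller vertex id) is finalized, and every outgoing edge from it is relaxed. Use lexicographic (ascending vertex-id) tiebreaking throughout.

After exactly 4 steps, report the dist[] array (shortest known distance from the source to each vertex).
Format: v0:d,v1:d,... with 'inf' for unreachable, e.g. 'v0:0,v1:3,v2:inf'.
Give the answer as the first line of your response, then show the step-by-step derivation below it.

v0:16,v1:14,v2:33,v3:8,v4:5,v5:0

step 1: dist = v0:inf,v1:inf,v2:inf,v3:inf,v4:5,v5:0
step 2: dist = v0:inf,v1:14,v2:inf,v3:8,v4:5,v5:0
step 3: dist = v0:16,v1:14,v2:inf,v3:8,v4:5,v5:0
step 4: dist = v0:16,v1:14,v2:33,v3:8,v4:5,v5:0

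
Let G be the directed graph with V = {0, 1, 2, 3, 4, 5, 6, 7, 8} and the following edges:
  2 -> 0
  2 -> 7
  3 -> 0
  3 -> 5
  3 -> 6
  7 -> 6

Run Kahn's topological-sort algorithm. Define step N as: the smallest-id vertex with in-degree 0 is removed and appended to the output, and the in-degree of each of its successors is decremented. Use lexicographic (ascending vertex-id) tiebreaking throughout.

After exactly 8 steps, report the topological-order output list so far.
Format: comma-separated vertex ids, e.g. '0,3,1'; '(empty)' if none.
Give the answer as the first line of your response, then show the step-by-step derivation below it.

1,2,3,0,4,5,7,6

step 1: output 1; order=[1]; indeg=(2,0,0,0,0,1,2,1,0)
step 2: output 2; order=[1,2]; indeg=(1,0,0,0,0,1,2,0,0)
step 3: output 3; order=[1,2,3]; indeg=(0,0,0,0,0,0,1,0,0)
step 4: output 0; order=[1,2,3,0]; indeg=(0,0,0,0,0,0,1,0,0)
step 5: output 4; order=[1,2,3,0,4]; indeg=(0,0,0,0,0,0,1,0,0)
step 6: output 5; order=[1,2,3,0,4,5]; indeg=(0,0,0,0,0,0,1,0,0)
step 7: output 7; order=[1,2,3,0,4,5,7]; indeg=(0,0,0,0,0,0,0,0,0)
step 8: output 6; order=[1,2,3,0,4,5,7,6]; indeg=(0,0,0,0,0,0,0,0,0)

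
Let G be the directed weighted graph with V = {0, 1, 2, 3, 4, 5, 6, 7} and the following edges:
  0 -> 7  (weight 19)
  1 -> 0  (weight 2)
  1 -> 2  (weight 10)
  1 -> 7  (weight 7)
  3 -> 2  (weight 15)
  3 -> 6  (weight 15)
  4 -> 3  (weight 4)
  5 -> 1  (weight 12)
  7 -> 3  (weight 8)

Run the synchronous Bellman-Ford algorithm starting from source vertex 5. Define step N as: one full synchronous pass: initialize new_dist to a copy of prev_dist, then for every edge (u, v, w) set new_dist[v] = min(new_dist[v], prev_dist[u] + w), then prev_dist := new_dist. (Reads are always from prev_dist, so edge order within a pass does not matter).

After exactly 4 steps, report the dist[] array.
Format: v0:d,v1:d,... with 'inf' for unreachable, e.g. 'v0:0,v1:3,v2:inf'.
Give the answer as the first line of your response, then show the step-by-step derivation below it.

v0:14,v1:12,v2:22,v3:27,v4:inf,v5:0,v6:42,v7:19

step 1: dist = v0:inf,v1:12,v2:inf,v3:inf,v4:inf,v5:0,v6:inf,v7:inf
step 2: dist = v0:14,v1:12,v2:22,v3:inf,v4:inf,v5:0,v6:inf,v7:19
step 3: dist = v0:14,v1:12,v2:22,v3:27,v4:inf,v5:0,v6:inf,v7:19
step 4: dist = v0:14,v1:12,v2:22,v3:27,v4:inf,v5:0,v6:42,v7:19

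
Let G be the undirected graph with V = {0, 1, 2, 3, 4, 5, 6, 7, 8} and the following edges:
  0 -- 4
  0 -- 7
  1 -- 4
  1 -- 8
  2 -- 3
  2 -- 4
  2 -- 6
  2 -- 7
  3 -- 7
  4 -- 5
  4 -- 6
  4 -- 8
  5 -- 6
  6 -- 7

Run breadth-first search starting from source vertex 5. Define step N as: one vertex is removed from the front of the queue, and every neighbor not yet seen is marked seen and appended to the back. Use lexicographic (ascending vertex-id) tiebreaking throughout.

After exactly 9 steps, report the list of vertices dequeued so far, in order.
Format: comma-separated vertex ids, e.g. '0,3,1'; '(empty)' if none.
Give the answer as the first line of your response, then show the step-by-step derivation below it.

5,4,6,0,1,2,8,7,3

step 1: dequeue 5; queue=[4,6]; order=5
step 2: dequeue 4; queue=[6,0,1,2,8]; order=5,4
step 3: dequeue 6; queue=[0,1,2,8,7]; order=5,4,6
step 4: dequeue 0; queue=[1,2,8,7]; order=5,4,6,0
step 5: dequeue 1; queue=[2,8,7]; order=5,4,6,0,1
step 6: dequeue 2; queue=[8,7,3]; order=5,4,6,0,1,2
step 7: dequeue 8; queue=[7,3]; order=5,4,6,0,1,2,8
step 8: dequeue 7; queue=[3]; order=5,4,6,0,1,2,8,7
step 9: dequeue 3; queue=[(empty)]; order=5,4,6,0,1,2,8,7,3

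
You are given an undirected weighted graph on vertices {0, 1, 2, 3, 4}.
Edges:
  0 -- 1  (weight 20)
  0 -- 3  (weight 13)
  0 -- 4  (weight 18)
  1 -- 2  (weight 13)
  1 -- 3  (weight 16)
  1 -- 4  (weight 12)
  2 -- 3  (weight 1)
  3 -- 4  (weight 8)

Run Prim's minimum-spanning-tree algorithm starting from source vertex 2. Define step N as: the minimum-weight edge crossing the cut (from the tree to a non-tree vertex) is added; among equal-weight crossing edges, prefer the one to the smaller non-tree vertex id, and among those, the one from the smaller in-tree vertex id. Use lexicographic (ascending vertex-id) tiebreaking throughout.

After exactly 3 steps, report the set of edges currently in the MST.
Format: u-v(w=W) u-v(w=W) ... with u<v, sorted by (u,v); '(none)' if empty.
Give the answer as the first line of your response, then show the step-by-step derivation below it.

1-4(w=12) 2-3(w=1) 3-4(w=8)

step 1: add edge 2-3 (w=1); MST = {2-3(w=1)}
step 2: add edge 3-4 (w=8); MST = {2-3(w=1) 3-4(w=8)}
step 3: add edge 1-4 (w=12); MST = {1-4(w=12) 2-3(w=1) 3-4(w=8)}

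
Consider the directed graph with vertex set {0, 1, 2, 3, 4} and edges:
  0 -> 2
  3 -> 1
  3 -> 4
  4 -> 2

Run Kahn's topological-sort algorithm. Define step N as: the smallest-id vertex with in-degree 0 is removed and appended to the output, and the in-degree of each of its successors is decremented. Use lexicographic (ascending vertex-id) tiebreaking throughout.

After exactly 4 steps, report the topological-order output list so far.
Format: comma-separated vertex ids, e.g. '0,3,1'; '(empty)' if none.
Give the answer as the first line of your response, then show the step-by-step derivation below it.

0,3,1,4

step 1: output 0; order=[0]; indeg=(0,1,1,0,1)
step 2: output 3; order=[0,3]; indeg=(0,0,1,0,0)
step 3: output 1; order=[0,3,1]; indeg=(0,0,1,0,0)
step 4: output 4; order=[0,3,1,4]; indeg=(0,0,0,0,0)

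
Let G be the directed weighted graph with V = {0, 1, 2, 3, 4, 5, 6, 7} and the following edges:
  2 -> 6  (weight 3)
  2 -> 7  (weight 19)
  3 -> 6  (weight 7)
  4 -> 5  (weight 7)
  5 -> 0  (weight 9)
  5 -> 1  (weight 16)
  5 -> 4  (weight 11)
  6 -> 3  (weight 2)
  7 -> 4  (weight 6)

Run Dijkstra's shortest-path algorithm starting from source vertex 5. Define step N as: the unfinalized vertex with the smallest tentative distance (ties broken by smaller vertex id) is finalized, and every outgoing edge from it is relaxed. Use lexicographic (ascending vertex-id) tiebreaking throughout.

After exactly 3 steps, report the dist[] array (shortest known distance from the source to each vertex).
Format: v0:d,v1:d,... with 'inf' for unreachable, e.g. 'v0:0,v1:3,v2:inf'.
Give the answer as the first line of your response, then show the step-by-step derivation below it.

v0:9,v1:16,v2:inf,v3:inf,v4:11,v5:0,v6:inf,v7:inf

step 1: dist = v0:9,v1:16,v2:inf,v3:inf,v4:11,v5:0,v6:inf,v7:inf
step 2: dist = v0:9,v1:16,v2:inf,v3:inf,v4:11,v5:0,v6:inf,v7:inf
step 3: dist = v0:9,v1:16,v2:inf,v3:inf,v4:11,v5:0,v6:inf,v7:inf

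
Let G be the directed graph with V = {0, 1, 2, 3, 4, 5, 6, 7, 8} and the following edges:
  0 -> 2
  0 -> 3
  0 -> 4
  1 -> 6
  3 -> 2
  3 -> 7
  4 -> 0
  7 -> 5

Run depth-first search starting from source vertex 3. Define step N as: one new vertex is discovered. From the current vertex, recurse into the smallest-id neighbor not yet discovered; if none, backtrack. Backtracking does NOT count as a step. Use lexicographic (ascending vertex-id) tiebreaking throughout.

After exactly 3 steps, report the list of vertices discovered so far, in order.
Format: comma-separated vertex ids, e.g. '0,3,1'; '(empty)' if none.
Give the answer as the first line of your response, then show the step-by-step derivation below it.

3,2,7

step 1: discover 3; path=3; order=3
step 2: discover 2; path=3>2; order=3,2
step 3: discover 7; path=3>7; order=3,2,7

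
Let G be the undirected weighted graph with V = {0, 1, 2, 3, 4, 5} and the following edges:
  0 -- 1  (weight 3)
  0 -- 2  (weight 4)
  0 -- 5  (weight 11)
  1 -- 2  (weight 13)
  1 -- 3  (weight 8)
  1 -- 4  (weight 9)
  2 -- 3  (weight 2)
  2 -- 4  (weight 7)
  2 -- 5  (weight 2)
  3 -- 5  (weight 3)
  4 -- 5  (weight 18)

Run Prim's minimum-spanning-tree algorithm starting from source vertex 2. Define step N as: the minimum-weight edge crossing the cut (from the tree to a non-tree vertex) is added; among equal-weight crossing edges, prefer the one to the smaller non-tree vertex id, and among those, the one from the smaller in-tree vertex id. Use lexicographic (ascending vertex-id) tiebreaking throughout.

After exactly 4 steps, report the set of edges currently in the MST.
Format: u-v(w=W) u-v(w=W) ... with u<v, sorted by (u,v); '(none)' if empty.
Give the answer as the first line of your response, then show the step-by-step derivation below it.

0-1(w=3) 0-2(w=4) 2-3(w=2) 2-5(w=2)

step 1: add edge 2-3 (w=2); MST = {2-3(w=2)}
step 2: add edge 2-5 (w=2); MST = {2-3(w=2) 2-5(w=2)}
step 3: add edge 0-2 (w=4); MST = {0-2(w=4) 2-3(w=2) 2-5(w=2)}
step 4: add edge 0-1 (w=3); MST = {0-1(w=3) 0-2(w=4) 2-3(w=2) 2-5(w=2)}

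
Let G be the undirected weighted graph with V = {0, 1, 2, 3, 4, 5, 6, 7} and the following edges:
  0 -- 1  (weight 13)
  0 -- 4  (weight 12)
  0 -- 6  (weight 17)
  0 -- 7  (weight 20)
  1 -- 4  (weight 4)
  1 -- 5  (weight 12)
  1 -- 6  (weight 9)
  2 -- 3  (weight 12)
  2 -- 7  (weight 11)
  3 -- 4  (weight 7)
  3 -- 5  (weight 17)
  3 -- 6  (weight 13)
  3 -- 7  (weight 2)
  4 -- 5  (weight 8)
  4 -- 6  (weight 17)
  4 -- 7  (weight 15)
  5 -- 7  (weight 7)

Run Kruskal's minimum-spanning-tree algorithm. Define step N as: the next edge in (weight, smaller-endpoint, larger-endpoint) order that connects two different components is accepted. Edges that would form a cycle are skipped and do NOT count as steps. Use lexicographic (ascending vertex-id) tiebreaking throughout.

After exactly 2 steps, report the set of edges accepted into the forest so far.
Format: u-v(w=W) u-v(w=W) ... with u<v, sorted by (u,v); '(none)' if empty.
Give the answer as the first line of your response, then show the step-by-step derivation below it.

1-4(w=4) 3-7(w=2)

step 1: add edge 3-7 (w=2); MST = {3-7(w=2)}
step 2: add edge 1-4 (w=4); MST = {1-4(w=4) 3-7(w=2)}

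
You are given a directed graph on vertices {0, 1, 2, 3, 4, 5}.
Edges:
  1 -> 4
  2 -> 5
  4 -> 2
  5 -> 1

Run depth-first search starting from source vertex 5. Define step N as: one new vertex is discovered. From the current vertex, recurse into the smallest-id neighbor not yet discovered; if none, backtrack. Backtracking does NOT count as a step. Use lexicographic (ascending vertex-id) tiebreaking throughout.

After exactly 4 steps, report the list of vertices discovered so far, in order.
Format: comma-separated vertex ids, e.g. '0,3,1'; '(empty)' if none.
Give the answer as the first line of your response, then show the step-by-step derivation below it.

5,1,4,2

step 1: discover 5; path=5; order=5
step 2: discover 1; path=5>1; order=5,1
step 3: discover 4; path=5>1>4; order=5,1,4
step 4: discover 2; path=5>1>4>2; order=5,1,4,2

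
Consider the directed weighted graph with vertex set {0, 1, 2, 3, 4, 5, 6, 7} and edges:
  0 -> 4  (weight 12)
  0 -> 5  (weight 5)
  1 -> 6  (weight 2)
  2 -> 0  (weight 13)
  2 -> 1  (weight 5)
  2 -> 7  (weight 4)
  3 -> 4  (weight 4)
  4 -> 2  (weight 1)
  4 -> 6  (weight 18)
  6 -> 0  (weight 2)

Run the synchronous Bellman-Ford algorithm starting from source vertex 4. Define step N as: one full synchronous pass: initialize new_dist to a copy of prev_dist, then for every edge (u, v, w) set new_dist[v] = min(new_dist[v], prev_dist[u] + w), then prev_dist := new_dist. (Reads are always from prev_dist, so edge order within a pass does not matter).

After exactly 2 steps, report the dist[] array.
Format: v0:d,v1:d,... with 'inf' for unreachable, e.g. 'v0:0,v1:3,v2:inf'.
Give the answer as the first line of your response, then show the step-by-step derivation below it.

v0:14,v1:6,v2:1,v3:inf,v4:0,v5:inf,v6:18,v7:5

step 1: dist = v0:inf,v1:inf,v2:1,v3:inf,v4:0,v5:inf,v6:18,v7:inf
step 2: dist = v0:14,v1:6,v2:1,v3:inf,v4:0,v5:inf,v6:18,v7:5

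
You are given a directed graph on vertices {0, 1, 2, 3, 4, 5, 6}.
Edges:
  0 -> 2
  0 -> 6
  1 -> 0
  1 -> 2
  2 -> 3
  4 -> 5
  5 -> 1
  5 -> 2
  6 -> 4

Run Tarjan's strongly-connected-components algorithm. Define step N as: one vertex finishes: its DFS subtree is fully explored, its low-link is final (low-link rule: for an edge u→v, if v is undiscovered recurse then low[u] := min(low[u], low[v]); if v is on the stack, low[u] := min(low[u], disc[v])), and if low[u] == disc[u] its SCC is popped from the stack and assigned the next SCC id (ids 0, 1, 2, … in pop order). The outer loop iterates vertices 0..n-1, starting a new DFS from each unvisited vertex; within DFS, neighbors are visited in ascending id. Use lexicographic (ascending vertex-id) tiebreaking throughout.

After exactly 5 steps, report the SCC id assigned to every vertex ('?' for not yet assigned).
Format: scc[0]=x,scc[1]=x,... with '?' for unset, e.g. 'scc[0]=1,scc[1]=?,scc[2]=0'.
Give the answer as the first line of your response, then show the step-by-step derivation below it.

scc[0]=?,scc[1]=?,scc[2]=1,scc[3]=0,scc[4]=?,scc[5]=?,scc[6]=?

step 1: low=(low[0]=0,low[1]=?,low[2]=1,low[3]=2,low[4]=?,low[5]=?,low[6]=?); scc=(scc[0]=?,scc[1]=?,scc[2]=?,scc[3]=0,scc[4]=?,scc[5]=?,scc[6]=?)
step 2: low=(low[0]=0,low[1]=?,low[2]=1,low[3]=2,low[4]=?,low[5]=?,low[6]=?); scc=(scc[0]=?,scc[1]=?,scc[2]=1,scc[3]=0,scc[4]=?,scc[5]=?,scc[6]=?)
step 3: low=(low[0]=0,low[1]=0,low[2]=1,low[3]=2,low[4]=4,low[5]=5,low[6]=3); scc=(scc[0]=?,scc[1]=?,scc[2]=1,scc[3]=0,scc[4]=?,scc[5]=?,scc[6]=?)
step 4: low=(low[0]=0,low[1]=0,low[2]=1,low[3]=2,low[4]=4,low[5]=0,low[6]=3); scc=(scc[0]=?,scc[1]=?,scc[2]=1,scc[3]=0,scc[4]=?,scc[5]=?,scc[6]=?)
step 5: low=(low[0]=0,low[1]=0,low[2]=1,low[3]=2,low[4]=0,low[5]=0,low[6]=3); scc=(scc[0]=?,scc[1]=?,scc[2]=1,scc[3]=0,scc[4]=?,scc[5]=?,scc[6]=?)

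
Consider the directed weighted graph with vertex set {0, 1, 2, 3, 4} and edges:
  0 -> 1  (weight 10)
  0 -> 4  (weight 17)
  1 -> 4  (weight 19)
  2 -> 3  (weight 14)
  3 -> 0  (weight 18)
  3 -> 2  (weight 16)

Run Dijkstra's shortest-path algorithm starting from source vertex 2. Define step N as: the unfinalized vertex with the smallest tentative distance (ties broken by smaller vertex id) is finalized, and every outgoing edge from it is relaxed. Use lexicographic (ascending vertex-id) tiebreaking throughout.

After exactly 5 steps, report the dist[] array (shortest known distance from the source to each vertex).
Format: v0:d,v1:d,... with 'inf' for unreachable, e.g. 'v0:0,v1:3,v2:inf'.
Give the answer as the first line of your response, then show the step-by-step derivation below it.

v0:32,v1:42,v2:0,v3:14,v4:49

step 1: dist = v0:inf,v1:inf,v2:0,v3:14,v4:inf
step 2: dist = v0:32,v1:inf,v2:0,v3:14,v4:inf
step 3: dist = v0:32,v1:42,v2:0,v3:14,v4:49
step 4: dist = v0:32,v1:42,v2:0,v3:14,v4:49
step 5: dist = v0:32,v1:42,v2:0,v3:14,v4:49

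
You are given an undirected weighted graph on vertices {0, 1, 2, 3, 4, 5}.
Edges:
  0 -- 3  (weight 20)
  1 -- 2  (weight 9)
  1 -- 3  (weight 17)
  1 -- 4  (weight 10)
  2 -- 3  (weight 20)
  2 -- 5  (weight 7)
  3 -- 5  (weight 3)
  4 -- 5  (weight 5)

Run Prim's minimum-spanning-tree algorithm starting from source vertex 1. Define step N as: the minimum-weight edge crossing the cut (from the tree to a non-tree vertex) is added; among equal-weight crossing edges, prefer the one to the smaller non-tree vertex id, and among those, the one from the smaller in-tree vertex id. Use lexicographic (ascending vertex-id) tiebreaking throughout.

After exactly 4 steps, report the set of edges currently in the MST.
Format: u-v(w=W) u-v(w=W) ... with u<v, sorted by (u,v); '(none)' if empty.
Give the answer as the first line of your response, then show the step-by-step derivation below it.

1-2(w=9) 2-5(w=7) 3-5(w=3) 4-5(w=5)

step 1: add edge 1-2 (w=9); MST = {1-2(w=9)}
step 2: add edge 2-5 (w=7); MST = {1-2(w=9) 2-5(w=7)}
step 3: add edge 3-5 (w=3); MST = {1-2(w=9) 2-5(w=7) 3-5(w=3)}
step 4: add edge 4-5 (w=5); MST = {1-2(w=9) 2-5(w=7) 3-5(w=3) 4-5(w=5)}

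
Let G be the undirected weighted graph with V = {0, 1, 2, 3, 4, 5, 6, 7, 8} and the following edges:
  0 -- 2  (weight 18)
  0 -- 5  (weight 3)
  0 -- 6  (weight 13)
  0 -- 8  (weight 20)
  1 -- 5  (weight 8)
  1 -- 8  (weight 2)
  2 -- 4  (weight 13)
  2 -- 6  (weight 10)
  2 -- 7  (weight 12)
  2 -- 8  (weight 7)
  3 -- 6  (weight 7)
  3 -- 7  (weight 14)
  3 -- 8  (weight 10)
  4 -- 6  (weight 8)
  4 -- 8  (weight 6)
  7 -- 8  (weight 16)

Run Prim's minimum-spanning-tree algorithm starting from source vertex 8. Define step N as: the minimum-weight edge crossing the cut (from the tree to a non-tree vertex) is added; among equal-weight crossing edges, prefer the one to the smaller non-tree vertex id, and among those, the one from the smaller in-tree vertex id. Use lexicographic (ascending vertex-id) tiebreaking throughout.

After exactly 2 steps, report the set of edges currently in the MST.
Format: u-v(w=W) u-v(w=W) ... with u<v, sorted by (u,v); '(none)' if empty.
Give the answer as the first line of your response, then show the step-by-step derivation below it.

1-8(w=2) 4-8(w=6)

step 1: add edge 1-8 (w=2); MST = {1-8(w=2)}
step 2: add edge 4-8 (w=6); MST = {1-8(w=2) 4-8(w=6)}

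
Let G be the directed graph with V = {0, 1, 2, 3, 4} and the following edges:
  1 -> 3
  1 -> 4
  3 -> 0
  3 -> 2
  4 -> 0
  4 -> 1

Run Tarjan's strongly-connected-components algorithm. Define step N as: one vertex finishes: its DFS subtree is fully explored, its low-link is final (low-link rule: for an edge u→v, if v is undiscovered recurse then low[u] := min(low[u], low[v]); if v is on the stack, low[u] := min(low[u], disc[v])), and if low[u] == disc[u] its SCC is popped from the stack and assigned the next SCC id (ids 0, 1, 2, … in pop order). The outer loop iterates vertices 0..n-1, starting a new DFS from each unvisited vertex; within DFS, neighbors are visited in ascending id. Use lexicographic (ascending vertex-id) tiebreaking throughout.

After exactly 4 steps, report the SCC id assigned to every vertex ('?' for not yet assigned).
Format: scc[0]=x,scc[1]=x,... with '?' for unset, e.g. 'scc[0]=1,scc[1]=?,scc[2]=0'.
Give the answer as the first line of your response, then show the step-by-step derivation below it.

scc[0]=0,scc[1]=?,scc[2]=1,scc[3]=2,scc[4]=?

step 1: low=(low[0]=0,low[1]=?,low[2]=?,low[3]=?,low[4]=?); scc=(scc[0]=0,scc[1]=?,scc[2]=?,scc[3]=?,scc[4]=?)
step 2: low=(low[0]=0,low[1]=1,low[2]=3,low[3]=2,low[4]=?); scc=(scc[0]=0,scc[1]=?,scc[2]=1,scc[3]=?,scc[4]=?)
step 3: low=(low[0]=0,low[1]=1,low[2]=3,low[3]=2,low[4]=?); scc=(scc[0]=0,scc[1]=?,scc[2]=1,scc[3]=2,scc[4]=?)
step 4: low=(low[0]=0,low[1]=1,low[2]=3,low[3]=2,low[4]=1); scc=(scc[0]=0,scc[1]=?,scc[2]=1,scc[3]=2,scc[4]=?)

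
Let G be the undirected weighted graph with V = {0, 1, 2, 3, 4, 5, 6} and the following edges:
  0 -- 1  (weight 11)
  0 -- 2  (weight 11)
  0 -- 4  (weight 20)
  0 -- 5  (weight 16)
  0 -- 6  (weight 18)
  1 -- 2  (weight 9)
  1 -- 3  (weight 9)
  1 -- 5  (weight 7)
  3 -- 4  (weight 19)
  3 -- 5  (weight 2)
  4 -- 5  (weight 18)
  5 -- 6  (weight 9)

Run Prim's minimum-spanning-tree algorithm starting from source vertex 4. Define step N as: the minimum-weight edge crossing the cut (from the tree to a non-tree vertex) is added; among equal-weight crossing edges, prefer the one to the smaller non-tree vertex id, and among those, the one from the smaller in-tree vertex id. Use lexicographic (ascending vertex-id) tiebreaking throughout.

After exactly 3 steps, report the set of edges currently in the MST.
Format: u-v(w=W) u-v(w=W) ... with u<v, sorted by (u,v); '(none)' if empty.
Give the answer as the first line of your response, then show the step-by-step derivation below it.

1-5(w=7) 3-5(w=2) 4-5(w=18)

step 1: add edge 4-5 (w=18); MST = {4-5(w=18)}
step 2: add edge 3-5 (w=2); MST = {3-5(w=2) 4-5(w=18)}
step 3: add edge 1-5 (w=7); MST = {1-5(w=7) 3-5(w=2) 4-5(w=18)}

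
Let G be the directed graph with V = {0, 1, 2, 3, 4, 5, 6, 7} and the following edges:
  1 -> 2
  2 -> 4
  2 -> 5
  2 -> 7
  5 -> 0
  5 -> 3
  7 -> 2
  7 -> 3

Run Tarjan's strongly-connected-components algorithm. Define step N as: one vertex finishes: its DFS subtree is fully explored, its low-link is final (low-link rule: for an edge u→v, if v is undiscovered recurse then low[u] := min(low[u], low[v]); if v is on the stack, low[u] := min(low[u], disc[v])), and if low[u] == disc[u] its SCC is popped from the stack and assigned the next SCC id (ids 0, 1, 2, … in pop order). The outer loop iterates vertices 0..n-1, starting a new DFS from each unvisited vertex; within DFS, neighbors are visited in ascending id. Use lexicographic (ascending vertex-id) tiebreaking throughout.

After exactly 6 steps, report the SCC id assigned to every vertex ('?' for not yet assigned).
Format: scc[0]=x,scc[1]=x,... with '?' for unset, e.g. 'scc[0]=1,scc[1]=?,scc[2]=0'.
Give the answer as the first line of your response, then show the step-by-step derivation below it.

scc[0]=0,scc[1]=?,scc[2]=4,scc[3]=2,scc[4]=1,scc[5]=3,scc[6]=?,scc[7]=4

step 1: low=(low[0]=0,low[1]=?,low[2]=?,low[3]=?,low[4]=?,low[5]=?,low[6]=?,low[7]=?); scc=(scc[0]=0,scc[1]=?,scc[2]=?,scc[3]=?,scc[4]=?,scc[5]=?,scc[6]=?,scc[7]=?)
step 2: low=(low[0]=0,low[1]=1,low[2]=2,low[3]=?,low[4]=3,low[5]=?,low[6]=?,low[7]=?); scc=(scc[0]=0,scc[1]=?,scc[2]=?,scc[3]=?,scc[4]=1,scc[5]=?,scc[6]=?,scc[7]=?)
step 3: low=(low[0]=0,low[1]=1,low[2]=2,low[3]=5,low[4]=3,low[5]=4,low[6]=?,low[7]=?); scc=(scc[0]=0,scc[1]=?,scc[2]=?,scc[3]=2,scc[4]=1,scc[5]=?,scc[6]=?,scc[7]=?)
step 4: low=(low[0]=0,low[1]=1,low[2]=2,low[3]=5,low[4]=3,low[5]=4,low[6]=?,low[7]=?); scc=(scc[0]=0,scc[1]=?,scc[2]=?,scc[3]=2,scc[4]=1,scc[5]=3,scc[6]=?,scc[7]=?)
step 5: low=(low[0]=0,low[1]=1,low[2]=2,low[3]=5,low[4]=3,low[5]=4,low[6]=?,low[7]=2); scc=(scc[0]=0,scc[1]=?,scc[2]=?,scc[3]=2,scc[4]=1,scc[5]=3,scc[6]=?,scc[7]=?)
step 6: low=(low[0]=0,low[1]=1,low[2]=2,low[3]=5,low[4]=3,low[5]=4,low[6]=?,low[7]=2); scc=(scc[0]=0,scc[1]=?,scc[2]=4,scc[3]=2,scc[4]=1,scc[5]=3,scc[6]=?,scc[7]=4)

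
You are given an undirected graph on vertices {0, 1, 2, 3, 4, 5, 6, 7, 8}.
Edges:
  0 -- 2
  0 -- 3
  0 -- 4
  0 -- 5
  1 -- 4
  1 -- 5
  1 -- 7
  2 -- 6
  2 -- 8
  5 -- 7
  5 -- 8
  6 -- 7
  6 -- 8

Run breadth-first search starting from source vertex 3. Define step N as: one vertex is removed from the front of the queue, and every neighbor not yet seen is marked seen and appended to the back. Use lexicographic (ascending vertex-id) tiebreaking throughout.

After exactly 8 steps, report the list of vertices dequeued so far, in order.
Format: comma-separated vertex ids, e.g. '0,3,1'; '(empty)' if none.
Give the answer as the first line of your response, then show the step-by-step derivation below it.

3,0,2,4,5,6,8,1

step 1: dequeue 3; queue=[0]; order=3
step 2: dequeue 0; queue=[2,4,5]; order=3,0
step 3: dequeue 2; queue=[4,5,6,8]; order=3,0,2
step 4: dequeue 4; queue=[5,6,8,1]; order=3,0,2,4
step 5: dequeue 5; queue=[6,8,1,7]; order=3,0,2,4,5
step 6: dequeue 6; queue=[8,1,7]; order=3,0,2,4,5,6
step 7: dequeue 8; queue=[1,7]; order=3,0,2,4,5,6,8
step 8: dequeue 1; queue=[7]; order=3,0,2,4,5,6,8,1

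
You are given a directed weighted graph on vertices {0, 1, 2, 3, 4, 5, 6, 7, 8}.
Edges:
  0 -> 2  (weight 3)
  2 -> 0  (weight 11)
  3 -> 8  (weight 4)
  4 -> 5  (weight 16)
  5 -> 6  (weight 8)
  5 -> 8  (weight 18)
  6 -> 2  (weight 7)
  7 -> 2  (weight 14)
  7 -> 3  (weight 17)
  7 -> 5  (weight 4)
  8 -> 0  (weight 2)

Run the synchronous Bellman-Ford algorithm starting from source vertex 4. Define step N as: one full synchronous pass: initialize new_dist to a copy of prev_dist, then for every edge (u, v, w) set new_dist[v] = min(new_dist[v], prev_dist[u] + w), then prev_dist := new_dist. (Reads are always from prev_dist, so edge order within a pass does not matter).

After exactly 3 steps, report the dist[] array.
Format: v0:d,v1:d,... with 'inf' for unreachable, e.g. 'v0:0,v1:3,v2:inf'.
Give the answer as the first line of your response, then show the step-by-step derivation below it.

v0:36,v1:inf,v2:31,v3:inf,v4:0,v5:16,v6:24,v7:inf,v8:34

step 1: dist = v0:inf,v1:inf,v2:inf,v3:inf,v4:0,v5:16,v6:inf,v7:inf,v8:inf
step 2: dist = v0:inf,v1:inf,v2:inf,v3:inf,v4:0,v5:16,v6:24,v7:inf,v8:34
step 3: dist = v0:36,v1:inf,v2:31,v3:inf,v4:0,v5:16,v6:24,v7:inf,v8:34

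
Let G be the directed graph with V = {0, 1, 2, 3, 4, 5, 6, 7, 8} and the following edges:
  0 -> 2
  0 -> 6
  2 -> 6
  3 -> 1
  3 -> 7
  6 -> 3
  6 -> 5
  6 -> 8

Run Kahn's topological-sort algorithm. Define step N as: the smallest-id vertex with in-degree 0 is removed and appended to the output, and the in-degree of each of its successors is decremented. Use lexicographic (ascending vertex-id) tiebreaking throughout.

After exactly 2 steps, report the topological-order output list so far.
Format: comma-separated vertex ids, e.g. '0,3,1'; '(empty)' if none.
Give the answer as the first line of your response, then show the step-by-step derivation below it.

0,2

step 1: output 0; order=[0]; indeg=(0,1,0,1,0,1,1,1,1)
step 2: output 2; order=[0,2]; indeg=(0,1,0,1,0,1,0,1,1)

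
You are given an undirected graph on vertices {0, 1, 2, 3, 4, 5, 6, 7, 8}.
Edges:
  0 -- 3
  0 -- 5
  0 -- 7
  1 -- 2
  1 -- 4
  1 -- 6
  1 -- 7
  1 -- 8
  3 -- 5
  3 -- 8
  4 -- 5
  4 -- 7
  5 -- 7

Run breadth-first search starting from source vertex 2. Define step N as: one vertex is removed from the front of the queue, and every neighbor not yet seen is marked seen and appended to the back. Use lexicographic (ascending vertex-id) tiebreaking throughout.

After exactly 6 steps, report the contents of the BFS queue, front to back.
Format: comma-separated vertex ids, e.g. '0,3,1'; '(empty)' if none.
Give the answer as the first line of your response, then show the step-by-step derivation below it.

5,0,3

step 1: dequeue 2; queue=[1]; order=2
step 2: dequeue 1; queue=[4,6,7,8]; order=2,1
step 3: dequeue 4; queue=[6,7,8,5]; order=2,1,4
step 4: dequeue 6; queue=[7,8,5]; order=2,1,4,6
step 5: dequeue 7; queue=[8,5,0]; order=2,1,4,6,7
step 6: dequeue 8; queue=[5,0,3]; order=2,1,4,6,7,8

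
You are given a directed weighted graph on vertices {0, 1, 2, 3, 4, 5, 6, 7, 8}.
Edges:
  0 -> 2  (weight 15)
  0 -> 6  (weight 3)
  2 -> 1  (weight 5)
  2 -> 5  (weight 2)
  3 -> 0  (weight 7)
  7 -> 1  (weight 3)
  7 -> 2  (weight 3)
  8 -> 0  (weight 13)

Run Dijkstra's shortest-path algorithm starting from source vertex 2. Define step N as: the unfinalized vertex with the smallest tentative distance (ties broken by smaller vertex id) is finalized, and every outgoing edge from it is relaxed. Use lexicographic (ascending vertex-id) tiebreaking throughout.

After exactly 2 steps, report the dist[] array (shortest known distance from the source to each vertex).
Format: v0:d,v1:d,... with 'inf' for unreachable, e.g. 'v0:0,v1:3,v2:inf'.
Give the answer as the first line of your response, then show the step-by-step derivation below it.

v0:inf,v1:5,v2:0,v3:inf,v4:inf,v5:2,v6:inf,v7:inf,v8:inf

step 1: dist = v0:inf,v1:5,v2:0,v3:inf,v4:inf,v5:2,v6:inf,v7:inf,v8:inf
step 2: dist = v0:inf,v1:5,v2:0,v3:inf,v4:inf,v5:2,v6:inf,v7:inf,v8:inf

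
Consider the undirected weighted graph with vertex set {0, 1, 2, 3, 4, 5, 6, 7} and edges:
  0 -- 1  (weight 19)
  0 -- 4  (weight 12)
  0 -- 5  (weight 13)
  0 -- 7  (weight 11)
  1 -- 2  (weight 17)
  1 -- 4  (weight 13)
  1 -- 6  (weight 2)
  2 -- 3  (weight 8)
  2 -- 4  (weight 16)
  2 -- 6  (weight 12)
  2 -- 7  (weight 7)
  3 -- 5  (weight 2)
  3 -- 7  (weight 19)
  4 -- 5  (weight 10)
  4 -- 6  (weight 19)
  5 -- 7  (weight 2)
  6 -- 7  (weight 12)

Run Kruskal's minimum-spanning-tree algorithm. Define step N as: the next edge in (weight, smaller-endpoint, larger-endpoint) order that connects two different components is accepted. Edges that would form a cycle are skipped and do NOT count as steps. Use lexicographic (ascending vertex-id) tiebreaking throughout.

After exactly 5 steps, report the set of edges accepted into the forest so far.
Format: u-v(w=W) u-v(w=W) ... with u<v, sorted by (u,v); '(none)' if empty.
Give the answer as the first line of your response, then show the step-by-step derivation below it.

1-6(w=2) 2-7(w=7) 3-5(w=2) 4-5(w=10) 5-7(w=2)

step 1: add edge 1-6 (w=2); MST = {1-6(w=2)}
step 2: add edge 3-5 (w=2); MST = {1-6(w=2) 3-5(w=2)}
step 3: add edge 5-7 (w=2); MST = {1-6(w=2) 3-5(w=2) 5-7(w=2)}
step 4: add edge 2-7 (w=7); MST = {1-6(w=2) 2-7(w=7) 3-5(w=2) 5-7(w=2)}
step 5: add edge 4-5 (w=10); MST = {1-6(w=2) 2-7(w=7) 3-5(w=2) 4-5(w=10) 5-7(w=2)}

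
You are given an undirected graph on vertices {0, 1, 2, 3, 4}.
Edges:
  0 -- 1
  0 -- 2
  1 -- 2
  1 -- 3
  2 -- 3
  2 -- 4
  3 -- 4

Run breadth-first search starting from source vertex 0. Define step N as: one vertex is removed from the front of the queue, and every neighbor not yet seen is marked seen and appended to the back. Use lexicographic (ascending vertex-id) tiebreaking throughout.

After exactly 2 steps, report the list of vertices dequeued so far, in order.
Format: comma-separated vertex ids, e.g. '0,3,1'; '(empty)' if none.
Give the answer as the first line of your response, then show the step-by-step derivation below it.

0,1

step 1: dequeue 0; queue=[1,2]; order=0
step 2: dequeue 1; queue=[2,3]; order=0,1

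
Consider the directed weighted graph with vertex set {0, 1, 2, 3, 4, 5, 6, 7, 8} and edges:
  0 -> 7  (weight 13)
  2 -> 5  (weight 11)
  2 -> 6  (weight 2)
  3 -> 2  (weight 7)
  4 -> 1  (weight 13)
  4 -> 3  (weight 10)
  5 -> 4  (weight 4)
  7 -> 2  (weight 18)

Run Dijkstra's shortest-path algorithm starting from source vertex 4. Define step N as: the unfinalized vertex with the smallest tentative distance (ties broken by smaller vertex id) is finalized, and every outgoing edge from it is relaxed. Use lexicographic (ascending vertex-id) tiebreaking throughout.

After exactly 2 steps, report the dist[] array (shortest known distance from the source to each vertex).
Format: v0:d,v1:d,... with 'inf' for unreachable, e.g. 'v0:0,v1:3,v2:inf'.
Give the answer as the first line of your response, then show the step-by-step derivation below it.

v0:inf,v1:13,v2:17,v3:10,v4:0,v5:inf,v6:inf,v7:inf,v8:inf

step 1: dist = v0:inf,v1:13,v2:inf,v3:10,v4:0,v5:inf,v6:inf,v7:inf,v8:inf
step 2: dist = v0:inf,v1:13,v2:17,v3:10,v4:0,v5:inf,v6:inf,v7:inf,v8:inf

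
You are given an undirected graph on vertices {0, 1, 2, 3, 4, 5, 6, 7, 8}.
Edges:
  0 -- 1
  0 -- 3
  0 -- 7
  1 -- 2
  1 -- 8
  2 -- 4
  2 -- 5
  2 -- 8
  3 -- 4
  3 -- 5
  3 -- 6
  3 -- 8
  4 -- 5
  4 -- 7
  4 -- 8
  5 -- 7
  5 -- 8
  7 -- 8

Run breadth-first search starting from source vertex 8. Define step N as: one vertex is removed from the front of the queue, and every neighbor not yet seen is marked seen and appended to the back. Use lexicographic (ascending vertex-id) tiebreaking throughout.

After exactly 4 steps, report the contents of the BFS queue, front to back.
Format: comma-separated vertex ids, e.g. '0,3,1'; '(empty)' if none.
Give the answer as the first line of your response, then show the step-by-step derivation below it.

4,5,7,0,6

step 1: dequeue 8; queue=[1,2,3,4,5,7]; order=8
step 2: dequeue 1; queue=[2,3,4,5,7,0]; order=8,1
step 3: dequeue 2; queue=[3,4,5,7,0]; order=8,1,2
step 4: dequeue 3; queue=[4,5,7,0,6]; order=8,1,2,3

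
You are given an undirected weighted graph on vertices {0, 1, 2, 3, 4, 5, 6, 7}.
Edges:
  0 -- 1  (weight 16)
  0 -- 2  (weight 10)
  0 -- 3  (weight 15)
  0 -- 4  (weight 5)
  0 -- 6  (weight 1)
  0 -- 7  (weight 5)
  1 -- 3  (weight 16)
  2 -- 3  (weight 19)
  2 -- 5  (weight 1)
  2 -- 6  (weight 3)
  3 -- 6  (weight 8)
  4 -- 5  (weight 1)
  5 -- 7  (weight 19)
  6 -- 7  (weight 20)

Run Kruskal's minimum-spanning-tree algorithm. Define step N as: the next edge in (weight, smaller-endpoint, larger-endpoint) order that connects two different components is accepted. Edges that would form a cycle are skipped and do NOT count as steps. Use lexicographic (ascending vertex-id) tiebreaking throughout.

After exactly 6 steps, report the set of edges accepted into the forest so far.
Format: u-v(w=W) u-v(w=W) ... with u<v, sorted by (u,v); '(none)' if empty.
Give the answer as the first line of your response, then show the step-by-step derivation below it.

0-6(w=1) 0-7(w=5) 2-5(w=1) 2-6(w=3) 3-6(w=8) 4-5(w=1)

step 1: add edge 0-6 (w=1); MST = {0-6(w=1)}
step 2: add edge 2-5 (w=1); MST = {0-6(w=1) 2-5(w=1)}
step 3: add edge 4-5 (w=1); MST = {0-6(w=1) 2-5(w=1) 4-5(w=1)}
step 4: add edge 2-6 (w=3); MST = {0-6(w=1) 2-5(w=1) 2-6(w=3) 4-5(w=1)}
step 5: add edge 0-7 (w=5); MST = {0-6(w=1) 0-7(w=5) 2-5(w=1) 2-6(w=3) 4-5(w=1)}
step 6: add edge 3-6 (w=8); MST = {0-6(w=1) 0-7(w=5) 2-5(w=1) 2-6(w=3) 3-6(w=8) 4-5(w=1)}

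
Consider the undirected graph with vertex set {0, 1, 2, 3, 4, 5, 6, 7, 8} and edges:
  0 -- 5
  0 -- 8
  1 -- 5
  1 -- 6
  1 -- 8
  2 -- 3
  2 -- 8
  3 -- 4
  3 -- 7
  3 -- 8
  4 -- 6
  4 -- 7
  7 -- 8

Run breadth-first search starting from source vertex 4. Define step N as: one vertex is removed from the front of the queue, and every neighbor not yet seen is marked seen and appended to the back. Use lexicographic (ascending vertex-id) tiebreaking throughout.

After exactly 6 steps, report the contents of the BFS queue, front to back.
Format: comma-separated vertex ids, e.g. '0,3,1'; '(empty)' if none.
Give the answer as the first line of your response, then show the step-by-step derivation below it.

1,0

step 1: dequeue 4; queue=[3,6,7]; order=4
step 2: dequeue 3; queue=[6,7,2,8]; order=4,3
step 3: dequeue 6; queue=[7,2,8,1]; order=4,3,6
step 4: dequeue 7; queue=[2,8,1]; order=4,3,6,7
step 5: dequeue 2; queue=[8,1]; order=4,3,6,7,2
step 6: dequeue 8; queue=[1,0]; order=4,3,6,7,2,8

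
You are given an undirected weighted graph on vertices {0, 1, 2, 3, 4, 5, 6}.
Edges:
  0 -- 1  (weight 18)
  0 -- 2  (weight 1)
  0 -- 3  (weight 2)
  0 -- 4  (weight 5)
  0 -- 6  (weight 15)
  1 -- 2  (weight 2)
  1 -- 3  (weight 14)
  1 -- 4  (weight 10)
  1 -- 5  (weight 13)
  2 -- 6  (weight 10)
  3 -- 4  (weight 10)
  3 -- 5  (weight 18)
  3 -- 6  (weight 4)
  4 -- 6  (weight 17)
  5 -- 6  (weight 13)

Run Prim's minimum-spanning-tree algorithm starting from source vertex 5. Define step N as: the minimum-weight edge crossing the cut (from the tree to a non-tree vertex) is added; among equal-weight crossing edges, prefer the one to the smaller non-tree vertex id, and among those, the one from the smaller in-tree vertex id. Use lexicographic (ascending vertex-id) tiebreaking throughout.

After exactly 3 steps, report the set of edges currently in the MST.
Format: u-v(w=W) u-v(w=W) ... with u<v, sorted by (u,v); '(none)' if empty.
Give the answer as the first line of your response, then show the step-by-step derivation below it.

0-2(w=1) 1-2(w=2) 1-5(w=13)

step 1: add edge 1-5 (w=13); MST = {1-5(w=13)}
step 2: add edge 1-2 (w=2); MST = {1-2(w=2) 1-5(w=13)}
step 3: add edge 0-2 (w=1); MST = {0-2(w=1) 1-2(w=2) 1-5(w=13)}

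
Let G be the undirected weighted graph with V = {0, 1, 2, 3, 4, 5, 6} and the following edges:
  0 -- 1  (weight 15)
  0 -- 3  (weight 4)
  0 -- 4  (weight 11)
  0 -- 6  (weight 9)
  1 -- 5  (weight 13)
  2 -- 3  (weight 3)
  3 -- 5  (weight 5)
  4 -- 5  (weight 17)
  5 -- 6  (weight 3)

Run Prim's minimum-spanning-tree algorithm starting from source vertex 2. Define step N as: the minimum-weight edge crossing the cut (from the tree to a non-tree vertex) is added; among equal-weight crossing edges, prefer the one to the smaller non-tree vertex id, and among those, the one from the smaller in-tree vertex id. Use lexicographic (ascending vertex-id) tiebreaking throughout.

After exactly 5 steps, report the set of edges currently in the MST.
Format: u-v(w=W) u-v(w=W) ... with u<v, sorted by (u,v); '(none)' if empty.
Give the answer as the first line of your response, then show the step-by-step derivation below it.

0-3(w=4) 0-4(w=11) 2-3(w=3) 3-5(w=5) 5-6(w=3)

step 1: add edge 2-3 (w=3); MST = {2-3(w=3)}
step 2: add edge 0-3 (w=4); MST = {0-3(w=4) 2-3(w=3)}
step 3: add edge 3-5 (w=5); MST = {0-3(w=4) 2-3(w=3) 3-5(w=5)}
step 4: add edge 5-6 (w=3); MST = {0-3(w=4) 2-3(w=3) 3-5(w=5) 5-6(w=3)}
step 5: add edge 0-4 (w=11); MST = {0-3(w=4) 0-4(w=11) 2-3(w=3) 3-5(w=5) 5-6(w=3)}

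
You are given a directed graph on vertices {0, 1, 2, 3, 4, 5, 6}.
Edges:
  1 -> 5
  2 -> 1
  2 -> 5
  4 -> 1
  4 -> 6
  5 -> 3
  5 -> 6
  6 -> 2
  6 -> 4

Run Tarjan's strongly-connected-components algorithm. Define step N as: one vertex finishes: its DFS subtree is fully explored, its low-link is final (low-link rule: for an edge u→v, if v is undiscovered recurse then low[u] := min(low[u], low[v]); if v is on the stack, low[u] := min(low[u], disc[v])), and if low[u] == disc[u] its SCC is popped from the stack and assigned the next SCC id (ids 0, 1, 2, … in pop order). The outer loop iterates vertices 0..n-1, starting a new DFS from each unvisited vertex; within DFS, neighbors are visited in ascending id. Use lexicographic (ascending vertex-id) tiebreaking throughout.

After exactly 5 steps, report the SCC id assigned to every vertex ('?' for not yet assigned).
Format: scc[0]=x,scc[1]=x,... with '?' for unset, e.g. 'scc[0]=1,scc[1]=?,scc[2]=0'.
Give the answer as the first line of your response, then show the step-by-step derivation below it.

scc[0]=0,scc[1]=?,scc[2]=?,scc[3]=1,scc[4]=?,scc[5]=?,scc[6]=?

step 1: low=(low[0]=0,low[1]=?,low[2]=?,low[3]=?,low[4]=?,low[5]=?,low[6]=?); scc=(scc[0]=0,scc[1]=?,scc[2]=?,scc[3]=?,scc[4]=?,scc[5]=?,scc[6]=?)
step 2: low=(low[0]=0,low[1]=1,low[2]=?,low[3]=3,low[4]=?,low[5]=2,low[6]=?); scc=(scc[0]=0,scc[1]=?,scc[2]=?,scc[3]=1,scc[4]=?,scc[5]=?,scc[6]=?)
step 3: low=(low[0]=0,low[1]=1,low[2]=1,low[3]=3,low[4]=?,low[5]=2,low[6]=4); scc=(scc[0]=0,scc[1]=?,scc[2]=?,scc[3]=1,scc[4]=?,scc[5]=?,scc[6]=?)
step 4: low=(low[0]=0,low[1]=1,low[2]=1,low[3]=3,low[4]=1,low[5]=2,low[6]=1); scc=(scc[0]=0,scc[1]=?,scc[2]=?,scc[3]=1,scc[4]=?,scc[5]=?,scc[6]=?)
step 5: low=(low[0]=0,low[1]=1,low[2]=1,low[3]=3,low[4]=1,low[5]=2,low[6]=1); scc=(scc[0]=0,scc[1]=?,scc[2]=?,scc[3]=1,scc[4]=?,scc[5]=?,scc[6]=?)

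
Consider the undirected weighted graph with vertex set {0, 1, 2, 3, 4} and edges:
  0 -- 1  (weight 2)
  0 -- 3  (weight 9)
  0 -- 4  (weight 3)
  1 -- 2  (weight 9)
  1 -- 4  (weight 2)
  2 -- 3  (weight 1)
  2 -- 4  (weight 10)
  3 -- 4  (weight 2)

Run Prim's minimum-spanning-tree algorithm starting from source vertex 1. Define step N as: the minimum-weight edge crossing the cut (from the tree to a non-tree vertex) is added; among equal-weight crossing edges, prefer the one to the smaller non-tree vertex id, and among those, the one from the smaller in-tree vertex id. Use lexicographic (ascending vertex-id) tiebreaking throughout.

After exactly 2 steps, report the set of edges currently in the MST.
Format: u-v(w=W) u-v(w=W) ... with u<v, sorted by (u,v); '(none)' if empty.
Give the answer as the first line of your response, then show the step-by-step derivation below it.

0-1(w=2) 1-4(w=2)

step 1: add edge 0-1 (w=2); MST = {0-1(w=2)}
step 2: add edge 1-4 (w=2); MST = {0-1(w=2) 1-4(w=2)}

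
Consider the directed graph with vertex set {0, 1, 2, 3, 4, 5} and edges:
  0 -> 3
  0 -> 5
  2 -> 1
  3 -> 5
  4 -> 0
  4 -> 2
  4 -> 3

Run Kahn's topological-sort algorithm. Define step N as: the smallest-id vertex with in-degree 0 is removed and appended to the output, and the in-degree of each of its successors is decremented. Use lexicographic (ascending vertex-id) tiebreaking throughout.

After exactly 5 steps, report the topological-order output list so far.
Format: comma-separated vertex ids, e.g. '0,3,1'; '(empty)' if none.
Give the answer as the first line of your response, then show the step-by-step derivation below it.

4,0,2,1,3

step 1: output 4; order=[4]; indeg=(0,1,0,1,0,2)
step 2: output 0; order=[4,0]; indeg=(0,1,0,0,0,1)
step 3: output 2; order=[4,0,2]; indeg=(0,0,0,0,0,1)
step 4: output 1; order=[4,0,2,1]; indeg=(0,0,0,0,0,1)
step 5: output 3; order=[4,0,2,1,3]; indeg=(0,0,0,0,0,0)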